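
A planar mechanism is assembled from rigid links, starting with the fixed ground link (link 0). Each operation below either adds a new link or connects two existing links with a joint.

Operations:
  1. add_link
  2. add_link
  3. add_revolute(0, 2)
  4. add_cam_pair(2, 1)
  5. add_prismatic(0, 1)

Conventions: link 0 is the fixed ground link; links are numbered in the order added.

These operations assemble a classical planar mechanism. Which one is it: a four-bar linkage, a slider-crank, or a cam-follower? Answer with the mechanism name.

links: 3 (incl. ground); joints: 1 revolute, 1 prismatic, 1 higher (cam) pair, forming one closed loop
3 links, revolute + prismatic + higher pair in one loop → cam-follower

cam-follower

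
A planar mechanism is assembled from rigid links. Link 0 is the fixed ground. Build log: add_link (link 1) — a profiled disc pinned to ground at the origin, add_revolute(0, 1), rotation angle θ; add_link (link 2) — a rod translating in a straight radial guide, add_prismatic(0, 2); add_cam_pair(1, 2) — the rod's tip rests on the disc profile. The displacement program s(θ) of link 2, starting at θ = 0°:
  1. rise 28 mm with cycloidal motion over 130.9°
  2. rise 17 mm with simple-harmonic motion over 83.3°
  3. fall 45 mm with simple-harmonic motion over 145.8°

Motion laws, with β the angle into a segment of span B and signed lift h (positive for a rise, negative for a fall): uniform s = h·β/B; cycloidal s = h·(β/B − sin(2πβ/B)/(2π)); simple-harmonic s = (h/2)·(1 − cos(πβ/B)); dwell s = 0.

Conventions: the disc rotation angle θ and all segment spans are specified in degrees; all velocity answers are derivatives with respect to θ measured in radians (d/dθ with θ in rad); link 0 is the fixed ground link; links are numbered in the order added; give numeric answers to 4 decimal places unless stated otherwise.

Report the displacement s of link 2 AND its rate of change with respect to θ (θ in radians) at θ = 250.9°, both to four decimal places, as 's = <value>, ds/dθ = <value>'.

seg 1 [0°–130.9°] cycloidal, h=28: full span → s += 28 → s = 28.0000
seg 2 [130.9°–214.2°] simple-harmonic, h=17: full span → s += 17 → s = 45.0000
seg 3 [214.2°–360°] simple-harmonic, h=-45: θ=250.9° here. β=36.7, B=145.8. -45/2·(1 − cos(π·0.2517)) = -6.6760 → s = 38.3240
velocity in seg [214.2°–360°] (simple-harmonic), θ in radians: β = 36.7° = 0.6405 rad, B = 145.8° = 2.5447 rad; ds/dθ = (πh/(2B)) sin(πβ/B) = (π·(-45)/(2·2.5447)) sin(π·0.2517) = -19.747377 mm/rad

s = 38.3240, ds/dθ = -19.7474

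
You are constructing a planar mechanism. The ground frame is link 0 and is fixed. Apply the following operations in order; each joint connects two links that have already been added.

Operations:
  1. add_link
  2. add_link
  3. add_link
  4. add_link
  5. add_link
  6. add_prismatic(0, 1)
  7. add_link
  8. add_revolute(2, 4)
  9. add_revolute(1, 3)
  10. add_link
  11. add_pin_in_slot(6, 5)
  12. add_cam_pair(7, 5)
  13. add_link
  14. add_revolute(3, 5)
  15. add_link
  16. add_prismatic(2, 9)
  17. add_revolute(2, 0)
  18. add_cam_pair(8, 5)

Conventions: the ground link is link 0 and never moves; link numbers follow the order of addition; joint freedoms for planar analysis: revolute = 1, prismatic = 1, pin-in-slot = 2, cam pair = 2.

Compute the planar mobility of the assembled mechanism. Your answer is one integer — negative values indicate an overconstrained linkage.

ground; <1,0,0>
#1 <2,0,0>
#2 <3,0,0>
#3 <4,0,0>
#4 <5,0,0>
#5 <6,0,0>
P:0↔1 J1 <6,1,0>
#6 <7,1,0>
R:2↔4 J1 <7,2,0>
R:1↔3 J1 <7,3,0>
#7 <8,3,0>
PS:6↔5 J2 <8,3,1>
C:7↔5 J2 <8,3,2>
#8 <9,3,2>
R:3↔5 J1 <9,4,2>
#9 <10,4,2>
P:2↔9 J1 <10,5,2>
R:2↔0 J1 <10,6,2>
C:8↔5 J2 <10,6,3>
3×9 − 2×6 − 1×3 = 12

M = 12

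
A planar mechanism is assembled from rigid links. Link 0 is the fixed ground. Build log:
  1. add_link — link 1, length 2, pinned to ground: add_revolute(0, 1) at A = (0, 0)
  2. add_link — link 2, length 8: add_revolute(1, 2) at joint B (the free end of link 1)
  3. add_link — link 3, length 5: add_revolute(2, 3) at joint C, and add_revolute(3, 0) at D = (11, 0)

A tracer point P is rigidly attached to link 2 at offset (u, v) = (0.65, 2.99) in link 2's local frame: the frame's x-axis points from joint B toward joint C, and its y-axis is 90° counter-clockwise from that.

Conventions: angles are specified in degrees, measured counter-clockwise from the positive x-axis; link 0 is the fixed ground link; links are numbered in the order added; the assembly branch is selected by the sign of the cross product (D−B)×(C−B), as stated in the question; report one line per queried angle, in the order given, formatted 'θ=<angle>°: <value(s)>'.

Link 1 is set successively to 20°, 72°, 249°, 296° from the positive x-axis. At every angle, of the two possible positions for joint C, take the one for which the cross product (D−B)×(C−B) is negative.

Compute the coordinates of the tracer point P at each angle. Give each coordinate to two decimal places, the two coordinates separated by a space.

A=(0,0), D=(11.00,0)
θ=20°: B = A + 2.00·(cos20°, sin20°) = (1.8794, 0.6840)
θ=20°: |BD| = 9.1462
θ=20°: circle(B,8.00) ∩ circle(D,5.00): a=6.7051, h=4.3636
θ=20°:   candidates: C₊=(8.8921,4.5340) cross=39.911; C₋=(8.2394,-4.1688) cross=-39.911
θ=20°:   branch - wants cross < 0 → take C=(8.2394,-4.1688) (cross=-39.911)
θ=20°: ex = (C−B)/|BC| = (0.7950,-0.6066); ey = (0.6066,0.7950)
θ=20°: P = B + 0.65·ex + 2.99·ey = (4.2099,2.6668)
θ=72°: B = A + 2.00·(cos72°, sin72°) = (0.6180, 1.9021)
θ=72°: |BD| = 10.5548
θ=72°: circle(B,8.00) ∩ circle(D,5.00): a=7.1249, h=3.6381
θ=72°:   candidates: C₊=(8.2819,4.1967) cross=38.400; C₋=(6.9706,-2.9604) cross=-38.400
θ=72°:   branch - wants cross < 0 → take C=(6.9706,-2.9604) (cross=-38.400)
θ=72°: ex = (C−B)/|BC| = (0.7941,-0.6078); ey = (0.6078,0.7941)
θ=72°: P = B + 0.65·ex + 2.99·ey = (2.9516,3.8813)
θ=249°: B = A + 2.00·(cos249°, sin249°) = (-0.7167, -1.8672)
θ=249°: |BD| = 11.8646
θ=249°: circle(B,8.00) ∩ circle(D,5.00): a=7.5758, h=2.5704
θ=249°:   candidates: C₊=(6.3602,1.8634) cross=30.496; C₋=(7.1692,-3.2133) cross=-30.496
θ=249°:   branch - wants cross < 0 → take C=(7.1692,-3.2133) (cross=-30.496)
θ=249°: ex = (C−B)/|BC| = (0.9857,-0.1683); ey = (0.1683,0.9857)
θ=249°: P = B + 0.65·ex + 2.99·ey = (0.4271,0.9708)
θ=296°: B = A + 2.00·(cos296°, sin296°) = (0.8767, -1.7976)
θ=296°: |BD| = 10.2816
θ=296°: circle(B,8.00) ∩ circle(D,5.00): a=7.0374, h=3.8046
θ=296°:   candidates: C₊=(7.1406,3.1788) cross=39.118; C₋=(8.4709,-4.3132) cross=-39.118
θ=296°:   branch - wants cross < 0 → take C=(8.4709,-4.3132) (cross=-39.118)
θ=296°: ex = (C−B)/|BC| = (0.9493,-0.3145); ey = (0.3145,0.9493)
θ=296°: P = B + 0.65·ex + 2.99·ey = (2.4340,0.8363)

θ=20°: 4.21 2.67
θ=72°: 2.95 3.88
θ=249°: 0.43 0.97
θ=296°: 2.43 0.84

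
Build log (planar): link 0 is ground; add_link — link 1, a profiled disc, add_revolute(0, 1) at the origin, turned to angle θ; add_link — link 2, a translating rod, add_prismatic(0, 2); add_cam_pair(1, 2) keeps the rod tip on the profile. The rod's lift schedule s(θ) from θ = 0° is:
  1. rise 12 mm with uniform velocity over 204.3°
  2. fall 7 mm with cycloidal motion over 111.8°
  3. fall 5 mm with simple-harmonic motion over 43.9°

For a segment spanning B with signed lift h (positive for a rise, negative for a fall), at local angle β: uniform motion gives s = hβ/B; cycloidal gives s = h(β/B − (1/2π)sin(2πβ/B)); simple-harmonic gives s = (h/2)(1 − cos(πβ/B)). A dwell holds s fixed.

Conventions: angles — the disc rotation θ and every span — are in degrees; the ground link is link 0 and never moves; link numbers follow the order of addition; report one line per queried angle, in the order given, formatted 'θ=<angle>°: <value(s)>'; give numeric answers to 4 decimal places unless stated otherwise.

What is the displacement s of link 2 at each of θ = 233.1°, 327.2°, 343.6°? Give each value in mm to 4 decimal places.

seg 1 [0°–204.3°] uniform, h=12: full span → s += 12 → s = 12.0000
seg 2 [204.3°–316.1°] cycloidal, h=-7: θ=233.1° here. β=28.8, B=111.8. -7·(0.2576 − sin(2π·0.2576)/(2π)) = -0.6904 → s = 11.3096
seg 2 [204.3°–316.1°] cycloidal, h=-7: full span → s += -7 → s = 5.0000
seg 3 [316.1°–360°] simple-harmonic, h=-5: θ=327.2° here. β=11.1, B=43.9. -5/2·(1 − cos(π·0.2528)) = -0.7481 → s = 4.2519
seg 3 [316.1°–360°] simple-harmonic, h=-5: θ=343.6° here. β=27.5, B=43.9. -5/2·(1 − cos(π·0.6264)) = -3.4670 → s = 1.5330

θ=233.1°: 11.3096
θ=327.2°: 4.2519
θ=343.6°: 1.5330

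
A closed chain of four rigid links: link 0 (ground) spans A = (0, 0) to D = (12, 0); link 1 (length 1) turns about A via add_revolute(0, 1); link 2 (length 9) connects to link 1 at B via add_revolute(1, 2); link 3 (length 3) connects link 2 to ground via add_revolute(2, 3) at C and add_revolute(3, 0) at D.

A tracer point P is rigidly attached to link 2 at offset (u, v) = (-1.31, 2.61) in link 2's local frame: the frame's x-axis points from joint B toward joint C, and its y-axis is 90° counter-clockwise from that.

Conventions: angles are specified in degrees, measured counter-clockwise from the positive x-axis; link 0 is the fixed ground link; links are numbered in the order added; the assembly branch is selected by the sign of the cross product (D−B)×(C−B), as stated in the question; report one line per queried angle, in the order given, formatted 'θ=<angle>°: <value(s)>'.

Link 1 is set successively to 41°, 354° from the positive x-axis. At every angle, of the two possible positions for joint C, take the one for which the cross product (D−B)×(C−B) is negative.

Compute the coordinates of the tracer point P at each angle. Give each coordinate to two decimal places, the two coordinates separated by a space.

A=(0,0), D=(12.00,0)
θ=41°: B = A + 1.00·(cos41°, sin41°) = (0.7547, 0.6561)
θ=41°: |BD| = 11.2644
θ=41°: circle(B,9.00) ∩ circle(D,3.00): a=8.8281, h=1.7506
θ=41°:   candidates: C₊=(9.6698,1.8895) cross=19.719; C₋=(9.4659,-1.6057) cross=-19.719
θ=41°:   branch - wants cross < 0 → take C=(9.4659,-1.6057) (cross=-19.719)
θ=41°: ex = (C−B)/|BC| = (0.9679,-0.2513); ey = (0.2513,0.9679)
θ=41°: P = B + -1.31·ex + 2.61·ey = (0.1427,3.5115)
θ=354°: B = A + 1.00·(cos354°, sin354°) = (0.9945, -0.1045)
θ=354°: |BD| = 11.0060
θ=354°: circle(B,9.00) ∩ circle(D,3.00): a=8.7739, h=2.0045
θ=354°:   candidates: C₊=(9.7490,1.9832) cross=22.061; C₋=(9.7871,-2.0256) cross=-22.061
θ=354°:   branch - wants cross < 0 → take C=(9.7871,-2.0256) (cross=-22.061)
θ=354°: ex = (C−B)/|BC| = (0.9770,-0.2135); ey = (0.2135,0.9770)
θ=354°: P = B + -1.31·ex + 2.61·ey = (0.2718,2.7249)

θ=41°: 0.14 3.51
θ=354°: 0.27 2.72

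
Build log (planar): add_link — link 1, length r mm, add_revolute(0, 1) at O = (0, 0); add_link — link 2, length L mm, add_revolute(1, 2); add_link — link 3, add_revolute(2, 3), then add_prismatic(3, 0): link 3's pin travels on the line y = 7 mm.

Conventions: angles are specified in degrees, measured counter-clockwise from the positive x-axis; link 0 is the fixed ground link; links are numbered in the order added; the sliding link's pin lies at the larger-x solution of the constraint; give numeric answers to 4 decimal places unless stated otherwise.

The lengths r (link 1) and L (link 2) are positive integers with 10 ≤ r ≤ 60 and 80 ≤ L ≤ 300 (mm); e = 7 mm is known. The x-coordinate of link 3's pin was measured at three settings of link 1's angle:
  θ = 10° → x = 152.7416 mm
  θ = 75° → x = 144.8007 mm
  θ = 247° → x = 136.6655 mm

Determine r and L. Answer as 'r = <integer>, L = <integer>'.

constraint per measurement: (x − r cos θ)² + (r sin θ − e)² = L²
subtracting the θ₁ and θ₂ equations cancels the r² and L² terms:
r = (x₁² − x₂²) / (2[(x₁cos θ₁ + e sin θ₁) − (x₂cos θ₂ + e sin θ₂)]) = 11.0000 → r = 11
L² = (x₁ − r cos θ₁)² + (r sin θ₁ − e)² = 20163.9901 → L = 142.0000 → L = 142
check at θ₃=247°: x = 136.6655 (printed 136.6655) ✓

r = 11, L = 142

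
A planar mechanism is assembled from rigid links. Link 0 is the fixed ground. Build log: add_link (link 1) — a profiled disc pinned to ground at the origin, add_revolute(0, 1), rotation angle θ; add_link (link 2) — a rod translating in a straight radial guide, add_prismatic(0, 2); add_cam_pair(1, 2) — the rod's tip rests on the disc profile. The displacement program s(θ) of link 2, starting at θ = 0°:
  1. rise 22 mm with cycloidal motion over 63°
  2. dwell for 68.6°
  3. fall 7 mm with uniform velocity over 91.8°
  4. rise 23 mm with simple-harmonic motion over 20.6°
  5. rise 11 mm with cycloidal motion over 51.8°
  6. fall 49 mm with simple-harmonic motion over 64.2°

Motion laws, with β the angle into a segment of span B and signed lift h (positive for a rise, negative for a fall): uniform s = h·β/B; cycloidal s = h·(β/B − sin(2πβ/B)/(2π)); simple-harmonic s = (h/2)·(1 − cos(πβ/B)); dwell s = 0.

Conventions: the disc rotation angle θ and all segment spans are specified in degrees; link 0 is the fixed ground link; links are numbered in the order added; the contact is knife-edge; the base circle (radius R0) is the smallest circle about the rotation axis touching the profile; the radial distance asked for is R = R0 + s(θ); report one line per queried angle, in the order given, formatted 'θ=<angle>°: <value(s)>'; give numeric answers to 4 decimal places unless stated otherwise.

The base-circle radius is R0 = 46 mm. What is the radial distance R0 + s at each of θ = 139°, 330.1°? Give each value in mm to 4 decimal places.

seg 1 [0°–63°] cycloidal, h=22: full span → s += 22 → s = 22.0000
seg 2 [63°–131.6°] dwell: s stays 22.0000
seg 3 [131.6°–223.4°] uniform, h=-7: θ=139° here. β=7.4, B=91.8. -7·7.4/91.8 = -0.5643 → s = 21.4357
seg 3 [131.6°–223.4°] uniform, h=-7: full span → s += -7 → s = 15.0000
seg 4 [223.4°–244°] simple-harmonic, h=23: full span → s += 23 → s = 38.0000
seg 5 [244°–295.8°] cycloidal, h=11: full span → s += 11 → s = 49.0000
seg 6 [295.8°–360°] simple-harmonic, h=-49: θ=330.1° here. β=34.3, B=64.2. -49/2·(1 − cos(π·0.5343)) = -27.1325 → s = 21.8675
θ=139°: R = R0 + s = 46 + 21.4357 = 67.4357
θ=330.1°: R = R0 + s = 46 + 21.8675 = 67.8675

θ=139°: 67.4357
θ=330.1°: 67.8675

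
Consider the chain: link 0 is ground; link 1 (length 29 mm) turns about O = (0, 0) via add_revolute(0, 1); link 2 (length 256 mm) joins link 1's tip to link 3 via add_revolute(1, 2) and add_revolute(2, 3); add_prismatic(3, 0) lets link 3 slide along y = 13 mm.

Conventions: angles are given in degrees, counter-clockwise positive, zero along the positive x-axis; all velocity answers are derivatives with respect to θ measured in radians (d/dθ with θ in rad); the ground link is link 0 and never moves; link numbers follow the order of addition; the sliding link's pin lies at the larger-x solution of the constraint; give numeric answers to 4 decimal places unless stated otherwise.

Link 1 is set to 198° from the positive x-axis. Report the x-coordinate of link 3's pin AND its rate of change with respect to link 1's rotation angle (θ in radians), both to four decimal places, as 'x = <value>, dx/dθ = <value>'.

geometry: r = 29 mm, L = 256 mm, e = 13 mm
crank pin P = (r cos θ, r sin θ) = (-27.580639, -8.961493)
h = r sin θ − e = -8.961493 − 13 = -21.961493
x = r cos θ + √(L² − h²) = -27.580639 + 255.056254 = 227.475615
dx/dθ = −r sin θ − h·r cos θ/√(L² − h²) (θ in radians; h = -21.961493) = 6.586676

x = 227.4756, dx/dθ = 6.5867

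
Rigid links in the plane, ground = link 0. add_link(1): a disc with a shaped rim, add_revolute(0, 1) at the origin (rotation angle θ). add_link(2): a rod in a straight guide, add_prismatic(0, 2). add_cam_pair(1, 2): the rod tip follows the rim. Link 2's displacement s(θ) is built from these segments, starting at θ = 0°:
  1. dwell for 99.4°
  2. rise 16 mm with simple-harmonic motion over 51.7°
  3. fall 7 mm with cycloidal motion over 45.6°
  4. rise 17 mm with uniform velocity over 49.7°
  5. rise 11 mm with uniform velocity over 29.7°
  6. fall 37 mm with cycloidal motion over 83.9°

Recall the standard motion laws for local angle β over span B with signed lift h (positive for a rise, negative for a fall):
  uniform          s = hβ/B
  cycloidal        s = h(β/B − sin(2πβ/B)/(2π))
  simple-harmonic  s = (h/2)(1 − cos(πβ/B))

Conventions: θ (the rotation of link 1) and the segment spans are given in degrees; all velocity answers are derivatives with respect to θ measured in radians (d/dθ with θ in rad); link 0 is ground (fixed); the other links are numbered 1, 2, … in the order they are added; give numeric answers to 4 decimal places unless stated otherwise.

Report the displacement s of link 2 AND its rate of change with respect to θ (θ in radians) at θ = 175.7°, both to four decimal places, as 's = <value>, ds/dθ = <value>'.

segment 1 (0° to 99.4°, dwell): s unchanged at 0.0000
segment 2 (99.4° to 151.1°, simple-harmonic, h = 16) is passed completely: s = 0.0000 + (16) = 16.0000
θ = 175.7° falls in segment 3 (151.1° to 196.7°, cycloidal, h = -7): β = 175.7 − 151.1 = 24.6°, B = 45.6°; Δs = -7·(0.5395 − sin(2π·0.5395)/(2π)) = -4.0498; s = 16.0000 − 4.0498 = 11.9502
velocity in seg [151.1°–196.7°] (cycloidal), θ in radians: β = 24.6° = 0.4294 rad, B = 45.6° = 0.7959 rad; ds/dθ = (h/B)(1 − cos(2πβ/B)) = ((-7)/0.7959)(1 − cos(2π·0.5395)) = -17.321672 mm/rad

s = 11.9502, ds/dθ = -17.3217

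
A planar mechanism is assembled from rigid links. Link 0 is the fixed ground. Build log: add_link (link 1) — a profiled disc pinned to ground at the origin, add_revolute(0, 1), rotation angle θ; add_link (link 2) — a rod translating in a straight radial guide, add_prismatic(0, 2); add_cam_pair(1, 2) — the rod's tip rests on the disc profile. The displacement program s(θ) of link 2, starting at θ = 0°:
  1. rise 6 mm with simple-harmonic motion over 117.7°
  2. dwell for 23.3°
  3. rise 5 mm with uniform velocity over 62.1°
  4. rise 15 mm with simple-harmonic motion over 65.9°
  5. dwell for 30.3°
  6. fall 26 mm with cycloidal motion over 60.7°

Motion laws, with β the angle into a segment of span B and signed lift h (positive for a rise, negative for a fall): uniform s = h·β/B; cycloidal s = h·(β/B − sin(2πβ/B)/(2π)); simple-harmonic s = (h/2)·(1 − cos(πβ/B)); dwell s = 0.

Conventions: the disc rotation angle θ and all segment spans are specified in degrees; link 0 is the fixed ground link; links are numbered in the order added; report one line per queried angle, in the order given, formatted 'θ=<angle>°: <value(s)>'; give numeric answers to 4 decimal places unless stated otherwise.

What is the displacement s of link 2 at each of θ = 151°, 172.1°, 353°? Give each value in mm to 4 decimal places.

seg 1 [0°–117.7°] simple-harmonic, h=6: full span → s += 6 → s = 6.0000
seg 2 [117.7°–141°] dwell: s stays 6.0000
seg 3 [141°–203.1°] uniform, h=5: θ=151° here. β=10, B=62.1. 5·10/62.1 = 0.8052 → s = 6.8052
seg 3 [141°–203.1°] uniform, h=5: θ=172.1° here. β=31.1, B=62.1. 5·31.1/62.1 = 2.5040 → s = 8.5040
seg 3 [141°–203.1°] uniform, h=5: full span → s += 5 → s = 11.0000
seg 4 [203.1°–269°] simple-harmonic, h=15: full span → s += 15 → s = 26.0000
seg 5 [269°–299.3°] dwell: s stays 26.0000
seg 6 [299.3°–360°] cycloidal, h=-26: θ=353° here. β=53.7, B=60.7. -26·(0.8847 − sin(2π·0.8847)/(2π)) = -25.7444 → s = 0.2556

θ=151°: 6.8052
θ=172.1°: 8.5040
θ=353°: 0.2556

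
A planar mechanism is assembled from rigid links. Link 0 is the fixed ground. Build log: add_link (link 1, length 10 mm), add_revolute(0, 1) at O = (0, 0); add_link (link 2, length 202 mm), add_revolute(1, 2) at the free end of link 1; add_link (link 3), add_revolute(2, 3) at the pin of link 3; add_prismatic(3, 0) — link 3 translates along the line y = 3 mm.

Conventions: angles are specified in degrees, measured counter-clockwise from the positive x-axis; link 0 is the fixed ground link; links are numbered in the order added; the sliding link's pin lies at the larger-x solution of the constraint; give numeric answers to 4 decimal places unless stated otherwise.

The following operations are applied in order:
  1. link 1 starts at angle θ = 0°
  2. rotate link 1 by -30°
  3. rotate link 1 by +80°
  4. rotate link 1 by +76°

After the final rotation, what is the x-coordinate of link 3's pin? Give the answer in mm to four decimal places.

geometry: r = 10 mm, L = 202 mm, e = 3 mm; θ starts at 0°
rotate link 1 by -30°: θ ← 0° -30° = -30°
rotate link 1 by +80°: θ ← -30° +80° = 50°
rotate link 1 by +76°: θ ← 50° +76° = 126°
crank pin P = (r cos θ, r sin θ) = (-5.877853, 8.090170)
h = r sin θ − e = 8.090170 − 3 = 5.090170
x = r cos θ + √(L² − h²) = -5.877853 + 201.935857 = 196.058004

196.0580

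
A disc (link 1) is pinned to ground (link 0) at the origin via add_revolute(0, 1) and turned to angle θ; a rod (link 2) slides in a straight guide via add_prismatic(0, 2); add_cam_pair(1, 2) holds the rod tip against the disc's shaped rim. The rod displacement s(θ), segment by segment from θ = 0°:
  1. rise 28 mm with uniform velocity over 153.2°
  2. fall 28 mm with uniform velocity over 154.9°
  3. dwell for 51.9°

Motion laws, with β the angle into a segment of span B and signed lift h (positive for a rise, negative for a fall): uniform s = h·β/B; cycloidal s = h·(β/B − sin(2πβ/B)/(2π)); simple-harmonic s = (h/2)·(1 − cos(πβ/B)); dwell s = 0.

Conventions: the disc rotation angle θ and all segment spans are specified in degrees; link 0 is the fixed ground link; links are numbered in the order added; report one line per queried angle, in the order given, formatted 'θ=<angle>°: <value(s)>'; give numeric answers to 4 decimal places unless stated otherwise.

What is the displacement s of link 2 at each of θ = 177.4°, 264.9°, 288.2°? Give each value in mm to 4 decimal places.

segment 1 (0° to 153.2°, uniform, h = 28) is passed completely: s = 0.0000 + (28) = 28.0000
θ = 177.4° falls in segment 2 (153.2° to 308.1°, uniform, h = -28): β = 177.4 − 153.2 = 24.2°, B = 154.9°; Δs = -28·24.2/154.9 = -4.3744; s = 28.0000 − 4.3744 = 23.6256
θ = 264.9° falls in segment 2 (153.2° to 308.1°, uniform, h = -28): β = 264.9 − 153.2 = 111.7°, B = 154.9°; Δs = -28·111.7/154.9 = -20.1911; s = 28.0000 − 20.1911 = 7.8089
θ = 288.2° falls in segment 2 (153.2° to 308.1°, uniform, h = -28): β = 288.2 − 153.2 = 135°, B = 154.9°; Δs = -28·135/154.9 = -24.4028; s = 28.0000 − 24.4028 = 3.5972

θ=177.4°: 23.6256
θ=264.9°: 7.8089
θ=288.2°: 3.5972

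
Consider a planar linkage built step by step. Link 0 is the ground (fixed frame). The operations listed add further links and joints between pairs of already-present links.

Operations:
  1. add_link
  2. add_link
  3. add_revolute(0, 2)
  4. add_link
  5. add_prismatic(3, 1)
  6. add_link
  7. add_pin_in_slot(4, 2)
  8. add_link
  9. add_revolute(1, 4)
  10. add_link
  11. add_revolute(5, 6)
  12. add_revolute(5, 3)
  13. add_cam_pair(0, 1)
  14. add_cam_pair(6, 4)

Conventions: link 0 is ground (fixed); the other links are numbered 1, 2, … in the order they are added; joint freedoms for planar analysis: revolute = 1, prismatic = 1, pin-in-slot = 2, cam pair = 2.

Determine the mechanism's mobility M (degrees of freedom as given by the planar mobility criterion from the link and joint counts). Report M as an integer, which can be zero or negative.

link 0 = ground. State L|J1|J2 = 1|0|0
+link1  2|0|0
+link2  3|0|0
R(0,2) f=1→J1  3|1|0
+link3  4|1|0
P(3,1) f=1→J1  4|2|0
+link4  5|2|0
PS(4,2) f=2→J2  5|2|1
+link5  6|2|1
R(1,4) f=1→J1  6|3|1
+link6  7|3|1
R(5,6) f=1→J1  7|4|1
R(5,3) f=1→J1  7|5|1
C(0,1) f=2→J2  7|5|2
C(6,4) f=2→J2  7|5|3
M = 3(7−1)−2·5−3 = 18−10−3 = 5

M = 5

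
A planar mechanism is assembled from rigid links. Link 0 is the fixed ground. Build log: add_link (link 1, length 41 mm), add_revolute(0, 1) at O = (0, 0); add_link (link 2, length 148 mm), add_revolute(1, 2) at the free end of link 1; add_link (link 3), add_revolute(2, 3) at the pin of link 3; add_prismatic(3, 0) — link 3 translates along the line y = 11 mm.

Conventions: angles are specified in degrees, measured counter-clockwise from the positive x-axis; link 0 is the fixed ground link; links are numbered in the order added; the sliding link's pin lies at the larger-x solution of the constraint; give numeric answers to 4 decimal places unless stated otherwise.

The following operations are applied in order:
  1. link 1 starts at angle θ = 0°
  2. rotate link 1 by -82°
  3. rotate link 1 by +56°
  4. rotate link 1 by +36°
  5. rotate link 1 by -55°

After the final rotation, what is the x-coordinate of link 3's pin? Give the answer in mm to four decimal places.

geometry: r = 41 mm, L = 148 mm, e = 11 mm; θ starts at 0°
rotate link 1 by -82°: θ ← 0° -82° = -82°
rotate link 1 by +56°: θ ← -82° +56° = -26°
rotate link 1 by +36°: θ ← -26° +36° = 10°
rotate link 1 by -55°: θ ← 10° -55° = -45°
crank pin P = (r cos θ, r sin θ) = (28.991378, -28.991378)
h = r sin θ − e = -28.991378 − 11 = -39.991378
x = r cos θ + √(L² − h²) = 28.991378 + 142.494525 = 171.485903

171.4859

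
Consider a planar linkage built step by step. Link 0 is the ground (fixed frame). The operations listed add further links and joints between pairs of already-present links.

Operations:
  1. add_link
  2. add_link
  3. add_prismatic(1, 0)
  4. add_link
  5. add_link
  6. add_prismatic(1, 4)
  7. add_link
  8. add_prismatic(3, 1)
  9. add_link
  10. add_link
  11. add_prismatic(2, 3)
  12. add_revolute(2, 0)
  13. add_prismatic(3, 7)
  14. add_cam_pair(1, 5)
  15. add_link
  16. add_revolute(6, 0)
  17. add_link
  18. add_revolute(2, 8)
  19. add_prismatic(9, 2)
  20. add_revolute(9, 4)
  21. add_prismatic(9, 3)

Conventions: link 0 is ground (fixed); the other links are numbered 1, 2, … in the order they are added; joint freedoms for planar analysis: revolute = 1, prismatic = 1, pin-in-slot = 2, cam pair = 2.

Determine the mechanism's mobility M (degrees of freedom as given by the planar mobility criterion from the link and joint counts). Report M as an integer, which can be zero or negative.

(L,J1,J2)=(1,0,0); link0 fixed
link1: (2,0,0)
link2: (3,0,0)
P 1-0 [J1]: (3,1,0)
link3: (4,1,0)
link4: (5,1,0)
P 1-4 [J1]: (5,2,0)
link5: (6,2,0)
P 3-1 [J1]: (6,3,0)
link6: (7,3,0)
link7: (8,3,0)
P 2-3 [J1]: (8,4,0)
R 2-0 [J1]: (8,5,0)
P 3-7 [J1]: (8,6,0)
C 1-5 [J2]: (8,6,1)
link8: (9,6,1)
R 6-0 [J1]: (9,7,1)
link9: (10,7,1)
R 2-8 [J1]: (10,8,1)
P 9-2 [J1]: (10,9,1)
R 9-4 [J1]: (10,10,1)
P 9-3 [J1]: (10,11,1)
Grübler: 3·9 − 2·11 − 1 = 4

M = 4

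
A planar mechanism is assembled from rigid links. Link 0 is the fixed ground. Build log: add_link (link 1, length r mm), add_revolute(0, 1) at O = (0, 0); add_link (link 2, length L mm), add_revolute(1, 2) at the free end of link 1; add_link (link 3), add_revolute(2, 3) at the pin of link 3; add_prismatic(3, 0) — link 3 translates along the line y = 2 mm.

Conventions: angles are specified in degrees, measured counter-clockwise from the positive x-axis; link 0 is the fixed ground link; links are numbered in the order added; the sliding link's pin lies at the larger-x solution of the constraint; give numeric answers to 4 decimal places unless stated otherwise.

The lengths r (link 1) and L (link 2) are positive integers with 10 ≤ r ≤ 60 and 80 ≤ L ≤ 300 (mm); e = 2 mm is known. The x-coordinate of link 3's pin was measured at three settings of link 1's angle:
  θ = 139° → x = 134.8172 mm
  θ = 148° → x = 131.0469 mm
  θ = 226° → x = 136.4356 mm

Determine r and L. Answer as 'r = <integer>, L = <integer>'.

constraint per measurement: (x − r cos θ)² + (r sin θ − e)² = L²
subtracting the θ₁ and θ₂ equations cancels the r² and L² terms:
r = (x₁² − x₂²) / (2[(x₁cos θ₁ + e sin θ₁) − (x₂cos θ₂ + e sin θ₂)]) = 51.9990 → r = 52
L² = (x₁ − r cos θ₁)² + (r sin θ₁ − e)² = 31328.9917 → L = 177.0000 → L = 177
check at θ₃=226°: x = 136.4356 (printed 136.4356) ✓

r = 52, L = 177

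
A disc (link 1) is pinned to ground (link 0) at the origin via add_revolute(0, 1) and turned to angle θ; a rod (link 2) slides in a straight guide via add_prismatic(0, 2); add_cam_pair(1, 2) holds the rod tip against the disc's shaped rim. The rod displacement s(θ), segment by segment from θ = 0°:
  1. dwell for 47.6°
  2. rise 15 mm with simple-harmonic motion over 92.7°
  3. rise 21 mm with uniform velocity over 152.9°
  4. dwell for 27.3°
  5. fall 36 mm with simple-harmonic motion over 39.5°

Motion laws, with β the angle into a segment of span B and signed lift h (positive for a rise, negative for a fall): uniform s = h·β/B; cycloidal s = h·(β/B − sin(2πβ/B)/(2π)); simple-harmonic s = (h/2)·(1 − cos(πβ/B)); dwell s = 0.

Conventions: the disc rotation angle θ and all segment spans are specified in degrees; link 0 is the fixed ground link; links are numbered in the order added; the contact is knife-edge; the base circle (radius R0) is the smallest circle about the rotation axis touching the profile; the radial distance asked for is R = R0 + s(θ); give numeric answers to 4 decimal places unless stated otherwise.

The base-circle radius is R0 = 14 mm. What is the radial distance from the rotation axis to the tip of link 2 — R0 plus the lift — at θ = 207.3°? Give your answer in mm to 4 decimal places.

segment 1 (0° to 47.6°, dwell): s unchanged at 0.0000
segment 2 (47.6° to 140.3°, simple-harmonic, h = 15) is passed completely: s = 0.0000 + (15) = 15.0000
θ = 207.3° falls in segment 3 (140.3° to 293.2°, uniform, h = 21): β = 207.3 − 140.3 = 67°, B = 152.9°; Δs = 21·67/152.9 = 9.2021; s = 15.0000 + 9.2021 = 24.2021
R = R0 + s = 14 + 24.2021 = 38.2021

38.2021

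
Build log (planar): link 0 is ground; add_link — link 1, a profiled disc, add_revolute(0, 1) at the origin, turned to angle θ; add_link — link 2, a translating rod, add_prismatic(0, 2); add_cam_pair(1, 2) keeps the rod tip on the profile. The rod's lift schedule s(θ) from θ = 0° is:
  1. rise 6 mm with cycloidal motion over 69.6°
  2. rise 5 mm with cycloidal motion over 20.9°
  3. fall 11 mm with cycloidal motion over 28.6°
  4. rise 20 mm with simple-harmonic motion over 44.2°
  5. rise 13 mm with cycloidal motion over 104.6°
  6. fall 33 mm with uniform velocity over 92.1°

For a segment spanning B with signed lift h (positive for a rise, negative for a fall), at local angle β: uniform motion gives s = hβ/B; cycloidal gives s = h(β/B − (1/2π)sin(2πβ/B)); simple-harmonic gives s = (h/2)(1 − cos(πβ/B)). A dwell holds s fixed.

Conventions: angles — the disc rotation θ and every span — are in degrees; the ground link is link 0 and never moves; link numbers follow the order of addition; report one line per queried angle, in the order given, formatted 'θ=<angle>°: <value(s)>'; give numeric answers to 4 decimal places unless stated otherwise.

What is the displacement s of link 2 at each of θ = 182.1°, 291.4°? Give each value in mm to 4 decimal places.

seg 1 [0°–69.6°] cycloidal, h=6: full span → s += 6 → s = 6.0000
seg 2 [69.6°–90.5°] cycloidal, h=5: full span → s += 5 → s = 11.0000
seg 3 [90.5°–119.1°] cycloidal, h=-11: full span → s += -11 → s = 0.0000
seg 4 [119.1°–163.3°] simple-harmonic, h=20: full span → s += 20 → s = 20.0000
seg 5 [163.3°–267.9°] cycloidal, h=13: θ=182.1° here. β=18.8, B=104.6. 13·(0.1797 − sin(2π·0.1797)/(2π)) = 0.4659 → s = 20.4659
seg 5 [163.3°–267.9°] cycloidal, h=13: full span → s += 13 → s = 33.0000
seg 6 [267.9°–360°] uniform, h=-33: θ=291.4° here. β=23.5, B=92.1. -33·23.5/92.1 = -8.4202 → s = 24.5798

θ=182.1°: 20.4659
θ=291.4°: 24.5798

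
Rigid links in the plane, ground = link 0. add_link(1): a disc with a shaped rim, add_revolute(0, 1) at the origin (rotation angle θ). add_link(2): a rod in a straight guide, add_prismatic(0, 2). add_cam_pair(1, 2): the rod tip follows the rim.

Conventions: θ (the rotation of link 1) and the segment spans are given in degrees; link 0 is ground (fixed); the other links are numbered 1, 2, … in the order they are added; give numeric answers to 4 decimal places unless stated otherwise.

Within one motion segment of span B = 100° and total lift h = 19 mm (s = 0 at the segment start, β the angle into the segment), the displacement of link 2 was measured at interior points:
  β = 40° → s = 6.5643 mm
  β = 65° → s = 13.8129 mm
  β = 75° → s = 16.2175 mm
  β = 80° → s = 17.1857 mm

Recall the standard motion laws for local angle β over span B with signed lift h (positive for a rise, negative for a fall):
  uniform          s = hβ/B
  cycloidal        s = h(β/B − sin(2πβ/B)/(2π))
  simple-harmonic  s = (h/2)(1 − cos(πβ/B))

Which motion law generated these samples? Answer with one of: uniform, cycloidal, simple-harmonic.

candidates at β/B = r: uniform s = h·r (linear in β); cycloidal s = h·(r − sin(2πr)/(2π)); simple-harmonic s = (h/2)(1 − cos(πr))
β=40°: printed 6.5643 | uniform 7.6000, cycloidal 5.8226, simple-harmonic 6.5643
β=65°: printed 13.8129 | uniform 12.3500, cycloidal 14.7964, simple-harmonic 13.8129
β=75°: printed 16.2175 | uniform 14.2500, cycloidal 17.2739, simple-harmonic 16.2175
β=80°: printed 17.1857 | uniform 15.2000, cycloidal 18.0759, simple-harmonic 17.1857
only one law matches every sample → simple-harmonic

simple-harmonic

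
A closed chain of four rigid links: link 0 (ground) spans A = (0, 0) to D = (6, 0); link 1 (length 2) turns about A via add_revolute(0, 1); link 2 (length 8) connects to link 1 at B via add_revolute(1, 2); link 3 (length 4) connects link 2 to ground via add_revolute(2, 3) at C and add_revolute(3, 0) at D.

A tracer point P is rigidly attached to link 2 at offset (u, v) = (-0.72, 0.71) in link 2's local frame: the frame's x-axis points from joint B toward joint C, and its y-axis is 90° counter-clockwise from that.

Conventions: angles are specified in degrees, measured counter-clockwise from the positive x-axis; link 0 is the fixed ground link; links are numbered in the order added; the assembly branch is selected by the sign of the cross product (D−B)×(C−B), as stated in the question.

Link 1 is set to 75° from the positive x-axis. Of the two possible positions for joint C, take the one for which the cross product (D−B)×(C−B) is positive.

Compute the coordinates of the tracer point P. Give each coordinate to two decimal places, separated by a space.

A=(0,0), D=(6.00,0)
B = A + 2.00·(cos75°, sin75°) = (0.5176, 1.9319)
|BD| = 5.8128
circle(B,8.00) ∩ circle(D,4.00): a=7.0352, h=3.8086
  candidates: C₊=(8.4187,3.1859) cross=22.139; C₋=(5.8872,-3.9984) cross=-22.139
  branch + wants cross > 0 → take C=(8.4187,3.1859) (cross=22.139)
ex = (C−B)/|BC| = (0.9876,0.1568); ey = (-0.1568,0.9876)
P = B + -0.72·ex + 0.71·ey = (-0.3048,2.5202)

-0.30 2.52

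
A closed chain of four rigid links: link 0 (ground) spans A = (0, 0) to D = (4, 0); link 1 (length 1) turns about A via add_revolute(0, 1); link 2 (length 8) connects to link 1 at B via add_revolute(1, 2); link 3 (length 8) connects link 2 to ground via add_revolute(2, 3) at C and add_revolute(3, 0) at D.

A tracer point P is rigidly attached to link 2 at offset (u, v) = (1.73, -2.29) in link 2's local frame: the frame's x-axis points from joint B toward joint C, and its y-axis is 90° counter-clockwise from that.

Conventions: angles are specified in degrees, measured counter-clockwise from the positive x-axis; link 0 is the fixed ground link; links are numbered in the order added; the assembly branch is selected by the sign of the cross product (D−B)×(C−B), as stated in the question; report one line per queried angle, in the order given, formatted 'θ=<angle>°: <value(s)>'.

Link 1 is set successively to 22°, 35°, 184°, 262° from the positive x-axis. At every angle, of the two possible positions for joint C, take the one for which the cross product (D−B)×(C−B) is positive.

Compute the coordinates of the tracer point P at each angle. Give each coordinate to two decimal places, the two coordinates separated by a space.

A=(0,0), D=(4.00,0)
θ=22°: B = A + 1.00·(cos22°, sin22°) = (0.9272, 0.3746)
θ=22°: |BD| = 3.0956
θ=22°: circle(B,8.00) ∩ circle(D,8.00): a=1.5478, h=7.8488
θ=22°:   candidates: C₊=(3.4134,7.9785) cross=24.297; C₋=(1.5138,-7.6039) cross=-24.297
θ=22°:   branch + wants cross > 0 → take C=(3.4134,7.9785) (cross=24.297)
θ=22°: ex = (C−B)/|BC| = (0.3108,0.9505); ey = (-0.9505,0.3108)
θ=22°: P = B + 1.73·ex + -2.29·ey = (3.6414,1.3073)
θ=35°: B = A + 1.00·(cos35°, sin35°) = (0.8192, 0.5736)
θ=35°: |BD| = 3.2321
θ=35°: circle(B,8.00) ∩ circle(D,8.00): a=1.6161, h=7.8351
θ=35°:   candidates: C₊=(3.8000,7.9975) cross=25.324; C₋=(1.0192,-7.4239) cross=-25.324
θ=35°:   branch + wants cross > 0 → take C=(3.8000,7.9975) (cross=25.324)
θ=35°: ex = (C−B)/|BC| = (0.3726,0.9280); ey = (-0.9280,0.3726)
θ=35°: P = B + 1.73·ex + -2.29·ey = (3.5889,1.3257)
θ=184°: B = A + 1.00·(cos184°, sin184°) = (-0.9976, -0.0698)
θ=184°: |BD| = 4.9981
θ=184°: circle(B,8.00) ∩ circle(D,8.00): a=2.4990, h=7.5997
θ=184°:   candidates: C₊=(1.3952,7.5640) cross=37.984; C₋=(1.6073,-7.6338) cross=-37.984
θ=184°:   branch + wants cross > 0 → take C=(1.3952,7.5640) (cross=37.984)
θ=184°: ex = (C−B)/|BC| = (0.2991,0.9542); ey = (-0.9542,0.2991)
θ=184°: P = B + 1.73·ex + -2.29·ey = (1.7050,0.8961)
θ=262°: B = A + 1.00·(cos262°, sin262°) = (-0.1392, -0.9903)
θ=262°: |BD| = 4.2560
θ=262°: circle(B,8.00) ∩ circle(D,8.00): a=2.1280, h=7.7118
θ=262°:   candidates: C₊=(0.1361,7.0050) cross=32.821; C₋=(3.7248,-7.9953) cross=-32.821
θ=262°:   branch + wants cross > 0 → take C=(0.1361,7.0050) (cross=32.821)
θ=262°: ex = (C−B)/|BC| = (0.0344,0.9994); ey = (-0.9994,0.0344)
θ=262°: P = B + 1.73·ex + -2.29·ey = (2.2090,0.6599)

θ=22°: 3.64 1.31
θ=35°: 3.59 1.33
θ=184°: 1.71 0.90
θ=262°: 2.21 0.66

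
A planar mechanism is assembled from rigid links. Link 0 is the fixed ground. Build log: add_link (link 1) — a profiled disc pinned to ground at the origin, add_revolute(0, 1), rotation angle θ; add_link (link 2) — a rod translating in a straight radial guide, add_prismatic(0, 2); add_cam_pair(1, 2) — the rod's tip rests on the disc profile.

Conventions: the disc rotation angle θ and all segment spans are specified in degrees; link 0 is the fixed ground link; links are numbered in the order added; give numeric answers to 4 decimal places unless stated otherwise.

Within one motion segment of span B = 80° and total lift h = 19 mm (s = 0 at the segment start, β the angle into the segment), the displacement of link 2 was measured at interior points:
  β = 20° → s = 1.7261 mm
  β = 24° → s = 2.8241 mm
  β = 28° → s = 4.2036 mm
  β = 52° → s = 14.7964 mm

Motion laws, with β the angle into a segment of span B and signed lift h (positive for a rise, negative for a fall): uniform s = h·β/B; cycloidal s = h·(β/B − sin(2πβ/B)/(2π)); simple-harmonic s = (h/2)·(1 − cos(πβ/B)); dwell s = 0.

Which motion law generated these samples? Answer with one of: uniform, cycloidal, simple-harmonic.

candidates at β/B = r: uniform s = h·r (linear in β); cycloidal s = h·(r − sin(2πr)/(2π)); simple-harmonic s = (h/2)(1 − cos(πr))
β=20°: printed 1.7261 | uniform 4.7500, cycloidal 1.7261, simple-harmonic 2.7825
β=24°: printed 2.8241 | uniform 5.7000, cycloidal 2.8241, simple-harmonic 3.9160
β=28°: printed 4.2036 | uniform 6.6500, cycloidal 4.2036, simple-harmonic 5.1871
β=52°: printed 14.7964 | uniform 12.3500, cycloidal 14.7964, simple-harmonic 13.8129
only one law matches every sample → cycloidal

cycloidal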